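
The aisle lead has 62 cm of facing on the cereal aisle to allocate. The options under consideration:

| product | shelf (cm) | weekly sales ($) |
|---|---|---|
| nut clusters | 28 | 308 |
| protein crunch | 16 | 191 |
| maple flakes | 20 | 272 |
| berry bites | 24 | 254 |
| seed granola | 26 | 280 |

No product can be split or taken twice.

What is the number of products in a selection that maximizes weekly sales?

Optimal total is 743.
protein crunch + maple flakes + seed granola hits 743 at 62 cm.
Any selection reaching 743 contains exactly 3 products.

3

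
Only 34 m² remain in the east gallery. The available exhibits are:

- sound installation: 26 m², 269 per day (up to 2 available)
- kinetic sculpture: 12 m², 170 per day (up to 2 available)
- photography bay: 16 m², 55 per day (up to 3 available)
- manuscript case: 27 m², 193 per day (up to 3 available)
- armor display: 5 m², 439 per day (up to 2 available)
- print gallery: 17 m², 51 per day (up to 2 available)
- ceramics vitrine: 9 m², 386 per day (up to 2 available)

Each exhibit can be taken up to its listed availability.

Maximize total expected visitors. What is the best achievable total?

By expected visitors per m²: armor display 87.80, ceramics vitrine 42.89, kinetic sculpture 14.17, sound installation 10.35 lead.
Taking 2×armor display + 2×ceramics vitrine: 28 m² used, 1650 in expected visitors.
That's the maximum — no swap from here does better than 1650.

1650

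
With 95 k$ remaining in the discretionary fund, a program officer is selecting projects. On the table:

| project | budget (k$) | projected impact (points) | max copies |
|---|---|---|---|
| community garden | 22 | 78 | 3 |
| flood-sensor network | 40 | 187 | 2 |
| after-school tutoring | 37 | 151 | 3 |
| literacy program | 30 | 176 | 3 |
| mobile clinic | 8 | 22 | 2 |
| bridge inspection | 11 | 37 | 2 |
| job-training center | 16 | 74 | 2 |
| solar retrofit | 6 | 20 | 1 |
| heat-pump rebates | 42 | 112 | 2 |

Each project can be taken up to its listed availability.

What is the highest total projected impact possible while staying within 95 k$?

Best packing: 3×literacy program — 90 k$, 528 total.
Nothing else within 95 k$ beats 528.

528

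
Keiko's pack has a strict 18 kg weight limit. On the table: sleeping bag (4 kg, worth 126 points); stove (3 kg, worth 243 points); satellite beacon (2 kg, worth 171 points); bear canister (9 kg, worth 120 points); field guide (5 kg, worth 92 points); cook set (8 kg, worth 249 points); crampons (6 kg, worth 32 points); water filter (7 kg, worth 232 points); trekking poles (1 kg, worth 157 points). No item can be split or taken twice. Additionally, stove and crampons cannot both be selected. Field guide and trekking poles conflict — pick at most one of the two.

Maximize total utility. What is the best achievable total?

Taking the top-ratio items first gives sleeping bag + stove + satellite beacon + water filter + trekking poles for 929 (17 kg).
Replace water filter with cook set: the trade gains 17 net, giving 946 at 18 kg.

946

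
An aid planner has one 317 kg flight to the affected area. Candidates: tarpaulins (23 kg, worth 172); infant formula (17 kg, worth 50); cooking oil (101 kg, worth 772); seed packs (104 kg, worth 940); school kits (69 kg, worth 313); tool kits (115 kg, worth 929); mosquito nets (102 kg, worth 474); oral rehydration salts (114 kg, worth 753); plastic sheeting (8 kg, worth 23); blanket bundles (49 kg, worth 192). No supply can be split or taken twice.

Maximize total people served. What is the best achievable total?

2354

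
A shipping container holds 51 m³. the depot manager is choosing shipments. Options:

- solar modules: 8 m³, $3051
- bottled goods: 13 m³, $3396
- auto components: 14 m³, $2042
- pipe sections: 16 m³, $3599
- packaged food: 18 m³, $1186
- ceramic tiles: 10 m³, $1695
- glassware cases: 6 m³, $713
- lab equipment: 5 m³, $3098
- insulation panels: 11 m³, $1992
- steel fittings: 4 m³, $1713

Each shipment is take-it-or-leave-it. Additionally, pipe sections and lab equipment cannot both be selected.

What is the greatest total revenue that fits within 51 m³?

14945

Ranking by ratio (revenue/m³): lab equipment 619.60, steel fittings 428.25, solar modules 381.38.
Taking solar modules + bottled goods + ceramic tiles + lab equipment + insulation panels + steel fittings: 51 m³ used, 14945 in revenue.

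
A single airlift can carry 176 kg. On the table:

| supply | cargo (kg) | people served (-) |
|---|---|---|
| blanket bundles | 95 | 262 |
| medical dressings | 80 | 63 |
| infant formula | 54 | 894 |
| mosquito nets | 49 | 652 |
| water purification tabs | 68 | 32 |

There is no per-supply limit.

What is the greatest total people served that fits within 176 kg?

2682

The ratio ordering already packs tightly: 3×infant formula, 162 kg, 2682.
Nothing else within 176 kg beats 2682.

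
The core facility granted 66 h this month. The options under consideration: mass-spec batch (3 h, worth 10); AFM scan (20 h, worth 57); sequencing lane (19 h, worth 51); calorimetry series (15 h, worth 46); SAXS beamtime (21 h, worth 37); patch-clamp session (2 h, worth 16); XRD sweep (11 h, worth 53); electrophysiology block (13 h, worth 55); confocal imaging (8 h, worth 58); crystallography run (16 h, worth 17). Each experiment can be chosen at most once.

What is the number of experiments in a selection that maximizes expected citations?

5

The maximum expected citations within 66 h is 263.
For example sequencing lane + calorimetry series + XRD sweep + electrophysiology block + confocal imaging achieves it, using 66 h.
Any selection reaching 263 contains exactly 5 experiments.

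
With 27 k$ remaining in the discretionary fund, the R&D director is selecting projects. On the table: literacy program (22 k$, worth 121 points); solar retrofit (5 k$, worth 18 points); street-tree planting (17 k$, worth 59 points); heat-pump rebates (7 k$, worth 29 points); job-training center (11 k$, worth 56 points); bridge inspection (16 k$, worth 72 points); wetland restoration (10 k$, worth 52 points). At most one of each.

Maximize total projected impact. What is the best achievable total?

139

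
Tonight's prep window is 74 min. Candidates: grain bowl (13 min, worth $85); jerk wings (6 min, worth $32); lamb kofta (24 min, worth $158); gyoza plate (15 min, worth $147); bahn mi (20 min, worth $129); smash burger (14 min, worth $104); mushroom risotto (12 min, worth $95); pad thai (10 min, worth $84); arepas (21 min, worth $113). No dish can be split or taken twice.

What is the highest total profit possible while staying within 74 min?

569

Density check — gyoza plate 9.80, pad thai 8.40, mushroom risotto 7.92, smash burger 7.43 are the best per min.
The ratio heuristic lands on grain bowl + jerk wings + gyoza plate + smash burger + mushroom risotto + pad thai (547) but leaves 4 min idle.
The 20 min tied up in jerk wings and smash burger is better spent on lamb kofta — total rises to 569 (74 min).
The closest alternative, grain bowl + gyoza plate + bahn mi + smash burger + mushroom risotto, reaches only 560.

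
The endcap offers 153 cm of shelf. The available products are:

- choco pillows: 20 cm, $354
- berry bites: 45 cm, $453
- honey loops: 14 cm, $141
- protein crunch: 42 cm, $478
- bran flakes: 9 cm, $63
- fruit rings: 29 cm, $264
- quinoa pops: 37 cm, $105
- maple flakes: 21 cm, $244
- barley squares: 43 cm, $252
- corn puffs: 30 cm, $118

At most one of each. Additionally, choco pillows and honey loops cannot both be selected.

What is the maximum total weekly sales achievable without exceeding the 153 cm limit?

By weekly sales per cm: choco pillows 17.70, maple flakes 11.62, protein crunch 11.38, honey loops 10.07 lead.
Taking choco pillows + berry bites + protein crunch + bran flakes + fruit rings: 145 cm used, 1612 in weekly sales.

1612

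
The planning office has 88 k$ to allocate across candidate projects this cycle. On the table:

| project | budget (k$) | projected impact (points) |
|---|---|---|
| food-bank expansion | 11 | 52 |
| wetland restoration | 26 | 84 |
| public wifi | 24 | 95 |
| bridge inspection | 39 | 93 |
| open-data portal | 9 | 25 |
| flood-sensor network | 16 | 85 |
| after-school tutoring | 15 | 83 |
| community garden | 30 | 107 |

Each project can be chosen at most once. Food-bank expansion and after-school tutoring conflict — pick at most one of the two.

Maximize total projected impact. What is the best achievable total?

370

Taking public wifi + flood-sensor network + after-school tutoring + community garden: 85 k$ used, 370 in projected impact.
That's the maximum — no feasible swap from here does better than 370.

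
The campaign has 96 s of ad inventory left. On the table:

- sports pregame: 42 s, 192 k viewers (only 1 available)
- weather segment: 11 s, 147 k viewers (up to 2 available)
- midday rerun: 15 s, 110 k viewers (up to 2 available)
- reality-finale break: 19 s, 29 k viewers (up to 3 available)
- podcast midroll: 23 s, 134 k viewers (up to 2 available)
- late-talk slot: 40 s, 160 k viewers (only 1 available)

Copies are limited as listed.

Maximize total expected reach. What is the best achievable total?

706

Greedy by ratio would take 2×weather segment + 2×midday rerun + reality-finale break + podcast midroll: 94 s used, total 677.
Dropping reality-finale break and podcast midroll frees 42 s; slotting in sports pregame (42 s) lifts the total to 706 at 94 s.
Nothing else within 96 s beats 706.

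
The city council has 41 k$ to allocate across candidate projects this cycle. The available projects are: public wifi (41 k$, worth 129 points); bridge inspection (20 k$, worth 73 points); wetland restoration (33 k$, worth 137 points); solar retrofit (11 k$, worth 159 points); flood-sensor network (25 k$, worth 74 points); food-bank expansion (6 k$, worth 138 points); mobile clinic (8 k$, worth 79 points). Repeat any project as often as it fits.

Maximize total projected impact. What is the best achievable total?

Taking the top-ratio projects first gives 6×food-bank expansion for 828 (36 k$).
Replace food-bank expansion with solar retrofit: the trade gains 21 net, giving 849 at 41 k$.

849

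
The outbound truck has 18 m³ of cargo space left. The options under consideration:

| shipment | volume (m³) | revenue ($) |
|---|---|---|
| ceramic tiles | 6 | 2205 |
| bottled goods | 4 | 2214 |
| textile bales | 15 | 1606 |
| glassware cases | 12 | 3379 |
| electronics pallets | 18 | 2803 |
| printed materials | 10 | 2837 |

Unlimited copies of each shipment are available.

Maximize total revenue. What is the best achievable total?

8856

Best packing: 4×bottled goods — 16 m³, 8856 total.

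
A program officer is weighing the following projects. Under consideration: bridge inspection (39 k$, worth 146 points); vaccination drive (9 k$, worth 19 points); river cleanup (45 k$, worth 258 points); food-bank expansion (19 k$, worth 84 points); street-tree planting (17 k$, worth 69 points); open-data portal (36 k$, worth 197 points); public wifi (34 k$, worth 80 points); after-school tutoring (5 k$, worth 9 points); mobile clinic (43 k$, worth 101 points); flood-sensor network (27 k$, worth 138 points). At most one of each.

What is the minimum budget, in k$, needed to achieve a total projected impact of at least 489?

96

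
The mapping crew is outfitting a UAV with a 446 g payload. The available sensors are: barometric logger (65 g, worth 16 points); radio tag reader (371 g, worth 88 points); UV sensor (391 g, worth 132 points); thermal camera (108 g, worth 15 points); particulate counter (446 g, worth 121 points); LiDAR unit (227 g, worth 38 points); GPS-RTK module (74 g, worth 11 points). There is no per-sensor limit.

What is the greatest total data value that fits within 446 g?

132

Best packing: UV sensor — 391 g, 132 total.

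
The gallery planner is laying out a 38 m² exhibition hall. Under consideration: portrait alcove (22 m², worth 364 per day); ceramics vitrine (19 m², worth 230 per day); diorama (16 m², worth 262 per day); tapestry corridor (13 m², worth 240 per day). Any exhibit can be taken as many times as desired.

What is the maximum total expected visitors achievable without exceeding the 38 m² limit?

626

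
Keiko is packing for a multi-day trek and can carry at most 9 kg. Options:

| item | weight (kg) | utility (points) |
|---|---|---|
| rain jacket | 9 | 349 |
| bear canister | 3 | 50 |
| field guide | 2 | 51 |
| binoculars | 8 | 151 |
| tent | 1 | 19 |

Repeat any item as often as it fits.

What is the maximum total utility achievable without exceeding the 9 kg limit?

By utility per kg: rain jacket 38.78, field guide 25.50, tent 19.00, binoculars 18.88 lead.
Taking rain jacket: 9 kg used, 349 in utility.

349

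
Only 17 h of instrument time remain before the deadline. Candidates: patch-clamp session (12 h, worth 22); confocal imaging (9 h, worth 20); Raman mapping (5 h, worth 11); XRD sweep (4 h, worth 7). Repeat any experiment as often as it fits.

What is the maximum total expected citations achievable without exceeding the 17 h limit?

By expected citations per h: confocal imaging 2.22, Raman mapping 2.20, patch-clamp session 1.83 lead.
A density-first pass picks confocal imaging + Raman mapping — 31 at 14 h.
Replace Raman mapping with 2×XRD sweep: the trade gains 3 net, giving 34 at 17 h.

34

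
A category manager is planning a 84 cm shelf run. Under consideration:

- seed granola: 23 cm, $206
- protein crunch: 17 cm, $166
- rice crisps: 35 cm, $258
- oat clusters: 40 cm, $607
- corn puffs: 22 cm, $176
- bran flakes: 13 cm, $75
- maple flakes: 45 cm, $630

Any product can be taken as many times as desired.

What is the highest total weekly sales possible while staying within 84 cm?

2×oat clusters uses 80 of the 84 cm and totals 1214.

1214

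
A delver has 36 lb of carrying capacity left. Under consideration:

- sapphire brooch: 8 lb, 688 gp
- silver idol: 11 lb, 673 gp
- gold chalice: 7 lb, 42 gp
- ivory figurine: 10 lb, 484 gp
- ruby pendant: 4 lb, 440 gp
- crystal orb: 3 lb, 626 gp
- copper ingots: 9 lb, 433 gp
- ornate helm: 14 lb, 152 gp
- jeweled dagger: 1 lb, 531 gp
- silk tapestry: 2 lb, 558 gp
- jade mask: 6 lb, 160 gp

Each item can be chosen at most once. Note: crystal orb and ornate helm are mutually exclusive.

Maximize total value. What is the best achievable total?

3676

By value per lb: jeweled dagger 531.00, silk tapestry 279.00, crystal orb 208.67, ruby pendant 110.00 lead.
The ratio ordering already packs tightly: sapphire brooch + silver idol + ruby pendant + crystal orb + jeweled dagger + silk tapestry + jade mask, 35 lb, 3676.
Runner-up sapphire brooch + silver idol + ivory figurine + crystal orb + jeweled dagger + silk tapestry tops out at 3560.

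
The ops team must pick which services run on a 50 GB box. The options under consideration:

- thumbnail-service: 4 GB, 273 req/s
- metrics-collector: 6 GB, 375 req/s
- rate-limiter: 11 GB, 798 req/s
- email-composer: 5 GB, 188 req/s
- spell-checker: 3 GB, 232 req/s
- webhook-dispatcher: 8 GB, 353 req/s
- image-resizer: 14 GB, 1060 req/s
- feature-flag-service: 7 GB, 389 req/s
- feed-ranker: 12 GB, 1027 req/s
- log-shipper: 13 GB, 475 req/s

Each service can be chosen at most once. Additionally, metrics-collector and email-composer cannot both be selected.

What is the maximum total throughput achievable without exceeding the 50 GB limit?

3765

The ratio ordering already packs tightly: thumbnail-service + metrics-collector + rate-limiter + spell-checker + image-resizer + feed-ranker, 50 GB, 3765.
An exhaustive check of the 1024 subsets confirms 3765.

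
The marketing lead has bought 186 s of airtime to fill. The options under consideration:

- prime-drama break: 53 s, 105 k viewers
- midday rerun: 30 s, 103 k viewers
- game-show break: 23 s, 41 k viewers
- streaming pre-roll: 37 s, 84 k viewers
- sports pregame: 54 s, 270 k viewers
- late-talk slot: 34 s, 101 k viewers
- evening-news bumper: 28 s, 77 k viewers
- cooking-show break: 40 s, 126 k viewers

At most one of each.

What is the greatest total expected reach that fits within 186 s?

677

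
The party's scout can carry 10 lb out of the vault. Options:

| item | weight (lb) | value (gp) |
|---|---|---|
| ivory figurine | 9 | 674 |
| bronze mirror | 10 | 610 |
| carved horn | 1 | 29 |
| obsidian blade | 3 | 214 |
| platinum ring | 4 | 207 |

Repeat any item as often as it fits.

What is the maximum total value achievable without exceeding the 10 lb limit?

703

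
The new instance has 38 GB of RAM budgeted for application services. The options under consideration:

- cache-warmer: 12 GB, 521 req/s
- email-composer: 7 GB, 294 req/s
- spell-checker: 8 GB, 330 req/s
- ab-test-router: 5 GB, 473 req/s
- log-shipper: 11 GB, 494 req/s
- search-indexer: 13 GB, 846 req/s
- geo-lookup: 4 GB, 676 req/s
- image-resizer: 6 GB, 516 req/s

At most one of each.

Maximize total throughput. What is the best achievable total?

Taking the top-ratio services first gives email-composer + ab-test-router + search-indexer + geo-lookup + image-resizer for 2805 (35 GB).
The 7 GB tied up in email-composer is better spent on spell-checker — total rises to 2841 (36 GB).
The closest alternative, email-composer + ab-test-router + search-indexer + geo-lookup + image-resizer, reaches only 2805.

2841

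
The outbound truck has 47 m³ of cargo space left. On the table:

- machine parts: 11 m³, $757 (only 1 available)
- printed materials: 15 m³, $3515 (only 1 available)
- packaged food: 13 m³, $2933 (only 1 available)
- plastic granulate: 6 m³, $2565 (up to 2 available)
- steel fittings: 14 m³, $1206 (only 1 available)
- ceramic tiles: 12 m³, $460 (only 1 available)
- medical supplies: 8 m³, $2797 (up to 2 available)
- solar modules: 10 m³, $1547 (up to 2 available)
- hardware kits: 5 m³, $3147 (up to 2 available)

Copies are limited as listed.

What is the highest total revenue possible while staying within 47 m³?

17968

Ranking by ratio (revenue/m³): hardware kits 629.40, plastic granulate 427.50, medical supplies 349.62, printed materials 234.33.
Taking the top-ratio shipments first gives 2×plastic granulate + 2×medical supplies + 2×hardware kits for 17018 (38 m³).
Replace plastic granulate with printed materials: the trade gains 950 net, giving 17968 at 47 m³.
No other feasible combination exceeds 17968.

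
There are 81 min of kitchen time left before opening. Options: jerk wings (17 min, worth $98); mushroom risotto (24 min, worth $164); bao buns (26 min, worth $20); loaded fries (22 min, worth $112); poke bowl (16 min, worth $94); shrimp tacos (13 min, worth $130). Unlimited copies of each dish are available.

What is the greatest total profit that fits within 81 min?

780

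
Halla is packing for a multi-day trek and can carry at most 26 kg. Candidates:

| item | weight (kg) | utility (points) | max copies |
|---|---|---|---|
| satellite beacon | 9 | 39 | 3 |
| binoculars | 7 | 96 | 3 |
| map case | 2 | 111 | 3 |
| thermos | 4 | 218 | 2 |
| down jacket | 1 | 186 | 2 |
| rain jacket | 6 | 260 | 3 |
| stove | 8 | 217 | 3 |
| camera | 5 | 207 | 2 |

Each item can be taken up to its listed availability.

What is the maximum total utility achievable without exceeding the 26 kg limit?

1555

Ranking by ratio (utility/kg): down jacket 186.00, map case 55.50, thermos 54.50, rain jacket 43.33.
Greedy by ratio would take 3×map case + 2×thermos + 2×down jacket + rain jacket: 22 kg used, total 1401.
Dropping rain jacket frees 6 kg; slotting in 2×camera (10 kg) lifts the total to 1555 at 26 kg.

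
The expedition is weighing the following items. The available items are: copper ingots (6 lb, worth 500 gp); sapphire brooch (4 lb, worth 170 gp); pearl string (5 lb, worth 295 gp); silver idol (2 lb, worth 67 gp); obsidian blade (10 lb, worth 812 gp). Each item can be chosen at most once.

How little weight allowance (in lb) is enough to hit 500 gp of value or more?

Look for the lowest-weight combination reaching 500.
copper ingots reaches 500 using 6 lb.
Below 6 lb the best achievable stays under 500.

6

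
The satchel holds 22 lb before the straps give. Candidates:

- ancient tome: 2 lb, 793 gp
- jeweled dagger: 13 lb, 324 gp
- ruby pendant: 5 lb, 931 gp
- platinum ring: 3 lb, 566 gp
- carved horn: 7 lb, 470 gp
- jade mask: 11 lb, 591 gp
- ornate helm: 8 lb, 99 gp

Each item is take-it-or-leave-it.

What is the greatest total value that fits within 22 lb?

2881

Taking the top-ratio items first gives ancient tome + ruby pendant + platinum ring + carved horn for 2760 (17 lb).
Dropping carved horn frees 7 lb; slotting in jade mask (11 lb) lifts the total to 2881 at 21 lb.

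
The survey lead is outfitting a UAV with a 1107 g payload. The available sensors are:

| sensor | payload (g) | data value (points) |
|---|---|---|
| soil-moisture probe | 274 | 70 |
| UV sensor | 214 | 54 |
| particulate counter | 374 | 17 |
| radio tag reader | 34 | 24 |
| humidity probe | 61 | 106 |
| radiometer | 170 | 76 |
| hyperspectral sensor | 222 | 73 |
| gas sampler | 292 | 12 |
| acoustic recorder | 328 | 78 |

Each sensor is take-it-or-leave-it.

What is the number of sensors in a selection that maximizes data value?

6

Best achievable data value is 427.
One optimal bundle: soil-moisture probe + radio tag reader + humidity probe + radiometer + hyperspectral sensor + acoustic recorder (1089 g).
Any selection reaching 427 contains exactly 6 sensors.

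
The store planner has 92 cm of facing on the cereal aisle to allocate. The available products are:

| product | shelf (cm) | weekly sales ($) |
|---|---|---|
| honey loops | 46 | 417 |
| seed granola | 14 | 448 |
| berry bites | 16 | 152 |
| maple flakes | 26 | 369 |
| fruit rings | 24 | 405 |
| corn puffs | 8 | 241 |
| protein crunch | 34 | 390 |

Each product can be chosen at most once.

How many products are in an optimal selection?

5

The maximum weekly sales within 92 cm is 1615.
seed granola + berry bites + maple flakes + fruit rings + corn puffs hits 1615 at 88 cm.
Every optimal selection uses 5 products.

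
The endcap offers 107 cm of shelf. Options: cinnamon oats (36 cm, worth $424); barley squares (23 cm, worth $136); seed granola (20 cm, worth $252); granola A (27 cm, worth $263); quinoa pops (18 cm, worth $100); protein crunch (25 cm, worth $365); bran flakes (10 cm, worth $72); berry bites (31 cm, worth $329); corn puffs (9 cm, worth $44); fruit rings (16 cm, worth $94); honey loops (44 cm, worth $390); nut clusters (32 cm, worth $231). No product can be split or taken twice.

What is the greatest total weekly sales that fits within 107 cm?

Taking the top-ratio products first gives cinnamon oats + seed granola + protein crunch + bran flakes + fruit rings for 1207 (107 cm).
Reworking the packing: seed granola + granola A + protein crunch + berry bites uses 103 cm and improves the total to 1209.
The closest alternative, cinnamon oats + seed granola + protein crunch + bran flakes + fruit rings, reaches only 1207.

1209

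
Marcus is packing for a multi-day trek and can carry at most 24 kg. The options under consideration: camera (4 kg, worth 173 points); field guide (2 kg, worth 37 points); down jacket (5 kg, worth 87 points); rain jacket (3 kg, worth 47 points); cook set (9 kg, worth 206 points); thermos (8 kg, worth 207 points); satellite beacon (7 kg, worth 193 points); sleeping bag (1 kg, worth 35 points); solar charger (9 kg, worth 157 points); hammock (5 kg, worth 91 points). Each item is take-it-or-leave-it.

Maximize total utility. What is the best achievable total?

664

By utility per kg: camera 43.25, sleeping bag 35.00, satellite beacon 27.57 lead.
Greedy by ratio would take camera + field guide + thermos + satellite beacon + sleeping bag: 22 kg used, total 645.
The 3 kg tied up in field guide and sleeping bag is better spent on hammock — total rises to 664 (24 kg).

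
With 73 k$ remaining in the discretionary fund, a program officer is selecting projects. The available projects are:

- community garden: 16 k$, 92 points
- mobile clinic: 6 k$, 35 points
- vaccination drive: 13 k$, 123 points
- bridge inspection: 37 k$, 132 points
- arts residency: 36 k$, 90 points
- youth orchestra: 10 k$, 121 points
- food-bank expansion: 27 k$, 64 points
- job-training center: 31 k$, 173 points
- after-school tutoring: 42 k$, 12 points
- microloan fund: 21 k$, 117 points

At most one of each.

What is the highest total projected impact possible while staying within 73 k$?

By projected impact per k$: youth orchestra 12.10, vaccination drive 9.46, mobile clinic 5.83, community garden 5.75 lead.
Filling by ratio: community garden + mobile clinic + vaccination drive + youth orchestra + microloan fund for 488, with 7 k$ left unused.
The 27 k$ tied up in mobile clinic and microloan fund is better spent on job-training center — total rises to 509 (70 k$).
No other feasible combination exceeds 509.

509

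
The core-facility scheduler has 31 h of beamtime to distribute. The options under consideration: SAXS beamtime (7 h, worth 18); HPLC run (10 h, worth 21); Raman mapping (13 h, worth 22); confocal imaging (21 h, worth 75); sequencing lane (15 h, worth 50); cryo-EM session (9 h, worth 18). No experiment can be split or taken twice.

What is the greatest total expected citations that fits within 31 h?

96

A density-first pass picks SAXS beamtime + confocal imaging — 93 at 28 h.
The 7 h tied up in SAXS beamtime is better spent on HPLC run — total rises to 96 (31 h).
Every other selection either busts 31 h or fails to beat 96.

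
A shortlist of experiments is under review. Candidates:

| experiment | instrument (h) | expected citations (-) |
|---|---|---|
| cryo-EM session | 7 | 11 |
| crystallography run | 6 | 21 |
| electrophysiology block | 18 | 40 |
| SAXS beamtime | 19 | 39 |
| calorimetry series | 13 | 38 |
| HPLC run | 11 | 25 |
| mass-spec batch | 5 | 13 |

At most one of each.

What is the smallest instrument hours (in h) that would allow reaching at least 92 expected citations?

Look for the lowest-instrument combination reaching 92.
Taking crystallography run + calorimetry series + HPLC run + mass-spec batch gives 97 (≥ 92) for 35 h.
Any bundle with less than 35 h falls short of 92.

35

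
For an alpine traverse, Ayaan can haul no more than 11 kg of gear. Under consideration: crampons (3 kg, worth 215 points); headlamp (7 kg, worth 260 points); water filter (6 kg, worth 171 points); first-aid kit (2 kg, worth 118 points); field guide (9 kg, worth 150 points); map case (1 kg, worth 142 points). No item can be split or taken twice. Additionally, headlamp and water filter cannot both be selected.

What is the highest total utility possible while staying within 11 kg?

617

By utility per kg: map case 142.00, crampons 71.67, first-aid kit 59.00 lead.
A density-first pass picks crampons + first-aid kit + map case — 475 at 6 kg.
Dropping first-aid kit frees 2 kg; slotting in headlamp (7 kg) lifts the total to 617 at 11 kg.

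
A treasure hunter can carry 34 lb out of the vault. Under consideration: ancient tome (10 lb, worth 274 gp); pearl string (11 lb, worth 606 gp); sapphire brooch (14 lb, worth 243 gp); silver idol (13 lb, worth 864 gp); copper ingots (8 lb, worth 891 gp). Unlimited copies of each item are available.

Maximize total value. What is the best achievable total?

By value per lb: copper ingots 111.38, silver idol 66.46, pearl string 55.09 lead.
4×copper ingots uses 32 of the 34 lb and totals 3564.
The spare 2 lb is too small for any remaining item, and no exchange beats 3564.

3564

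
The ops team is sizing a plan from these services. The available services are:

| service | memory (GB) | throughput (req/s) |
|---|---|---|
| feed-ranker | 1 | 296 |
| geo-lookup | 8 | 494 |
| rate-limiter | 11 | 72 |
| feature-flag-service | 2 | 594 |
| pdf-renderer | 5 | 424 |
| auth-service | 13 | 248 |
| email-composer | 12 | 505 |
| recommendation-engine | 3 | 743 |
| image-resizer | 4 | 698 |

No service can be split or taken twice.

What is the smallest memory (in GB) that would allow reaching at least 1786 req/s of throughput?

Need the lightest bundle worth ≥ 1786.
Taking feature-flag-service + recommendation-engine + image-resizer gives 2035 (≥ 1786) for 9 GB.
Below 9 GB the best achievable stays under 1786.

9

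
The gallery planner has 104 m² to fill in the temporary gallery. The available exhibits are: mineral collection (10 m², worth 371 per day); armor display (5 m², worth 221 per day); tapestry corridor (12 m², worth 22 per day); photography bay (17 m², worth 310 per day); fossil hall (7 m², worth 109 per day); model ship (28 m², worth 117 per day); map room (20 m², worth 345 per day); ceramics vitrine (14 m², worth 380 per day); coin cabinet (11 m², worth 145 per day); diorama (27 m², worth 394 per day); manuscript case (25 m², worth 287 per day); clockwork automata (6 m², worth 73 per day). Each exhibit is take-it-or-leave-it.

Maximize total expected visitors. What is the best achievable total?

2166

Filling by ratio: mineral collection + armor display + photography bay + fossil hall + map room + ceramics vitrine + diorama for 2130, with 4 m² left unused.
Dropping fossil hall frees 7 m²; slotting in coin cabinet (11 m²) lifts the total to 2166 at 104 m².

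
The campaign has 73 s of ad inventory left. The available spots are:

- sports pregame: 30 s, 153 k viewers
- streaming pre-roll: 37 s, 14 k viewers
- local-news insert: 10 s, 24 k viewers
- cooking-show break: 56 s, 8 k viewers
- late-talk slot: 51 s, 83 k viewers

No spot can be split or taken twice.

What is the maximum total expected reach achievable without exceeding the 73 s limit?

Ranking by ratio (expected reach/s): sports pregame 5.10, local-news insert 2.40, late-talk slot 1.63.
The ratio ordering already packs tightly: sports pregame + local-news insert, 40 s, 177.
Next best is sports pregame + streaming pre-roll at 167 (67 s) — short by 10.

177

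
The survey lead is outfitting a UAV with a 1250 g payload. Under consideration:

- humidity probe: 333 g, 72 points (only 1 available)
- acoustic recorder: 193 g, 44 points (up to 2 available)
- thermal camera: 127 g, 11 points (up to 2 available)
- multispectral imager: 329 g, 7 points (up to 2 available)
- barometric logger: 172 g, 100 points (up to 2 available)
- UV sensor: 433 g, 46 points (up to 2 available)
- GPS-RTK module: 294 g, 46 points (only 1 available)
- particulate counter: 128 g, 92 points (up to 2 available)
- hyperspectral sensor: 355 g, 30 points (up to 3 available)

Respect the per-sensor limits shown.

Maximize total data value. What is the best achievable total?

502

Taking the top-ratio sensors first gives 2×acoustic recorder + 2×thermal camera + 2×barometric logger + 2×particulate counter for 494 (1240 g).
The 640 g tied up in 2×acoustic recorder and 2×thermal camera is better spent on humidity probe + GPS-RTK module — total rises to 502 (1227 g).
That's the maximum — no swap from here does better than 502.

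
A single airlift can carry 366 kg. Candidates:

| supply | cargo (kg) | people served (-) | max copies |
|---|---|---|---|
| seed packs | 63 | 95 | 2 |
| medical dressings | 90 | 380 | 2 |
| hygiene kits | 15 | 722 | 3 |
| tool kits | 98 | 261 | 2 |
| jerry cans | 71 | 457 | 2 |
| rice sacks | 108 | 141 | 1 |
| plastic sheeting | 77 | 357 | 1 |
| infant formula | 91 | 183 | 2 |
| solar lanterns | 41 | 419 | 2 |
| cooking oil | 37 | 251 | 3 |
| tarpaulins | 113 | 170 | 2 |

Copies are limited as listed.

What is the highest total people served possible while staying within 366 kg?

4420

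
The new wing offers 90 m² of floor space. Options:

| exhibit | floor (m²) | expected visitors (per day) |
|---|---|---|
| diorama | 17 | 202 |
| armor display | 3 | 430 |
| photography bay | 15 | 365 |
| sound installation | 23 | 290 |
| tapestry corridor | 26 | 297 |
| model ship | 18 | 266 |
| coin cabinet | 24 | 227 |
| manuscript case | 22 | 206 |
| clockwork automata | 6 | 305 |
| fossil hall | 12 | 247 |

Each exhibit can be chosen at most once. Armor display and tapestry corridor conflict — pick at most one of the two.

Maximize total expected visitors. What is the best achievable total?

The ratio ordering already packs tightly: armor display + photography bay + sound installation + model ship + clockwork automata + fossil hall, 77 m², 1903.

1903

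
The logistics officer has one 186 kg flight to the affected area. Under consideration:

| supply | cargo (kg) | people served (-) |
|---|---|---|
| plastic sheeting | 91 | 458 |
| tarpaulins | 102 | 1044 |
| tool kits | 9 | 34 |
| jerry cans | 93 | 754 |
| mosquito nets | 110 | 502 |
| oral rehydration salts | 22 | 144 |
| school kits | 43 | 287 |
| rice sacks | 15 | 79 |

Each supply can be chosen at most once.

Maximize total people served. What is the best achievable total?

1554

Best packing: tarpaulins + oral rehydration salts + school kits + rice sacks — 182 kg, 1554 total.
Next best is tarpaulins + tool kits + oral rehydration salts + school kits at 1509 (176 kg) — short by 45.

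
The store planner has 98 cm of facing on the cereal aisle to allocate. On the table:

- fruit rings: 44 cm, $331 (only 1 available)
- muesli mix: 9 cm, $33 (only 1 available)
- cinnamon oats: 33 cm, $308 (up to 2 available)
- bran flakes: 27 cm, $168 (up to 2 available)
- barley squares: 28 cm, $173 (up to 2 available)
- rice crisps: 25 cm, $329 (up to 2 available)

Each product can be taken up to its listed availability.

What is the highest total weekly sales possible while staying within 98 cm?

Best packing: muesli mix + cinnamon oats + 2×rice crisps — 92 cm, 999 total.

999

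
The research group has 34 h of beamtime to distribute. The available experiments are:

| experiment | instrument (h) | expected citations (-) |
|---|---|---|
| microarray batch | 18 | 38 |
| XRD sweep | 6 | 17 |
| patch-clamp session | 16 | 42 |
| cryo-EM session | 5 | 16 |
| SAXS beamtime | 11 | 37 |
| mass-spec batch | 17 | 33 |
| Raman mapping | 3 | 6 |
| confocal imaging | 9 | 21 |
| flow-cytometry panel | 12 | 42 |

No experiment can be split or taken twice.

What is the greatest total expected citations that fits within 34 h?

112

Ranking by ratio (expected citations/h): flow-cytometry panel 3.50, SAXS beamtime 3.36, cryo-EM session 3.20.
The ratio ordering already packs tightly: XRD sweep + cryo-EM session + SAXS beamtime + flow-cytometry panel, 34 h, 112.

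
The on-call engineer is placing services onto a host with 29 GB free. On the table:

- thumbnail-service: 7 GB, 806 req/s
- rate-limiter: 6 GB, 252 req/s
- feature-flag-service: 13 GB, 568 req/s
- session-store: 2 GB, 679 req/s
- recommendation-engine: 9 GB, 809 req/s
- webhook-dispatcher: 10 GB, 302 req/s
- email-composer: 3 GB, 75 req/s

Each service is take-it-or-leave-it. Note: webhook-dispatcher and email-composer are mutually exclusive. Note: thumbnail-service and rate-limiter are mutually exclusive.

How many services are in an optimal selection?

The maximum throughput within 29 GB is 2596.
thumbnail-service + session-store + recommendation-engine + webhook-dispatcher hits 2596 at 28 GB.
All optima have 4 services.

4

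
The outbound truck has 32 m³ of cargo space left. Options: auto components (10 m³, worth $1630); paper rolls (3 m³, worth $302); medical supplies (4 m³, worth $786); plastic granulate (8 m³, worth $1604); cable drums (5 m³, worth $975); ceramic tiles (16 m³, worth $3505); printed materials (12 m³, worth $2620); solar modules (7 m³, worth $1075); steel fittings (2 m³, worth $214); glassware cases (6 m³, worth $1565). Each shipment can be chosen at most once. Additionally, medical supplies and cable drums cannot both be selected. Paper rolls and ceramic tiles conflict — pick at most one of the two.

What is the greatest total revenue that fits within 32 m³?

Density check — glassware cases 260.83, ceramic tiles 219.06, printed materials 218.33, plastic granulate 200.50 are the best per m³.
Taking the top-ratio shipments first gives plastic granulate + ceramic tiles + steel fittings + glassware cases for 6888 (32 m³).
Reworking the packing: medical supplies + ceramic tiles + printed materials uses 32 m³ and improves the total to 6911.

6911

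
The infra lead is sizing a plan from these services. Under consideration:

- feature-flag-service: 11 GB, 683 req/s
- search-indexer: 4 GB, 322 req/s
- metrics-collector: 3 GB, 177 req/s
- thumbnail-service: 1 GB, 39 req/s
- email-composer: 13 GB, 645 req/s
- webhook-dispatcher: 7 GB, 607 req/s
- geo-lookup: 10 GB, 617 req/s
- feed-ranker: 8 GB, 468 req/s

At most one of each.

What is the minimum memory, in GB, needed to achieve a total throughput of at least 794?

Look for the lowest-memory combination reaching 794.
search-indexer + webhook-dispatcher: 929 throughput at 11 GB.
No combination under 11 GB hits 794.

11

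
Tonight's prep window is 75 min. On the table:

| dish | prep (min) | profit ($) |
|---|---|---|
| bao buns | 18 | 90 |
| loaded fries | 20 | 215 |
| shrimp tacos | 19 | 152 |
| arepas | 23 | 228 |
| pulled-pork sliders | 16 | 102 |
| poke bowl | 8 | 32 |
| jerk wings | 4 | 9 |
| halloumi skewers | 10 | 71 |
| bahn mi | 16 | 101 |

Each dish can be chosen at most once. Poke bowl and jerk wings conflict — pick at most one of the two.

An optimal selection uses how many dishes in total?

The maximum profit within 75 min is 666.
For example loaded fries + shrimp tacos + arepas + halloumi skewers achieves it, using 72 min.
Any selection reaching 666 contains exactly 4 dishes.

4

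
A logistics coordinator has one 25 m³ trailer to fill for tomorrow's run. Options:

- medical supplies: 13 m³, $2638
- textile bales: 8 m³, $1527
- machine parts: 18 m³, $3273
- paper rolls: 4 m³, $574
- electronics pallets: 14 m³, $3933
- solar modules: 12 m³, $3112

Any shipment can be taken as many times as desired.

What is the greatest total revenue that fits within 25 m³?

6224

Density check — electronics pallets 280.93, solar modules 259.33, medical supplies 202.92 are the best per m³.
Taking the top-ratio shipments first gives textile bales + electronics pallets for 5460 (22 m³).
The 22 m³ tied up in textile bales and electronics pallets is better spent on 2×solar modules — total rises to 6224 (24 m³).
Every other selection either busts 25 m³ or fails to beat 6224.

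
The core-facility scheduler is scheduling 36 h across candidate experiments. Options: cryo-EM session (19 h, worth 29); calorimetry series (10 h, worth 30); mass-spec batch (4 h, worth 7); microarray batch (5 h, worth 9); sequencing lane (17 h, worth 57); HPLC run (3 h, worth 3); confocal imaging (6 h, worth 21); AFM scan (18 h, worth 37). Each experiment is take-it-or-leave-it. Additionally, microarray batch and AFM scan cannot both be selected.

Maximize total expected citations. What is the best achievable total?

Best packing: calorimetry series + sequencing lane + HPLC run + confocal imaging — 36 h, 111 total.
An exhaustive check of the 256 subsets confirms 111.

111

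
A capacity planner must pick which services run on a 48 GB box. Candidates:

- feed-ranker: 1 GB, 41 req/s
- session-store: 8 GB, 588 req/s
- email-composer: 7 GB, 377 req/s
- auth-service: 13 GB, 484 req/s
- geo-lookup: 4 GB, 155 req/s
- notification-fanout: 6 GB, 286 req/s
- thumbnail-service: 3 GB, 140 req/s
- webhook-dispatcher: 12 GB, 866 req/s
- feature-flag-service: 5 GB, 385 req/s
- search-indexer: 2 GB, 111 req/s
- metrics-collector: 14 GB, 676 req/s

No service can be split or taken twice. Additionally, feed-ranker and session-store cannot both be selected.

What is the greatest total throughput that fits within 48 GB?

3003

Session-store + email-composer + webhook-dispatcher + feature-flag-service + search-indexer + metrics-collector uses 48 of the 48 GB and totals 3003.
Nothing else feasible within 48 GB beats 3003.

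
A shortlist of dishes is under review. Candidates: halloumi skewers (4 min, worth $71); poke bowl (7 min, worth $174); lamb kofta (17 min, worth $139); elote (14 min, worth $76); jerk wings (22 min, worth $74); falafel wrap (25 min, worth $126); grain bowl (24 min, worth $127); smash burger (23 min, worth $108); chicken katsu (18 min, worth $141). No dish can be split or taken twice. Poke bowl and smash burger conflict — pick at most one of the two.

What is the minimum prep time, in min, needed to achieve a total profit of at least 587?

60

Need the lightest bundle worth ≥ 587.
halloumi skewers + poke bowl + lamb kofta + elote + chicken katsu: 601 profit at 60 min.
No combination under 60 min hits 587.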